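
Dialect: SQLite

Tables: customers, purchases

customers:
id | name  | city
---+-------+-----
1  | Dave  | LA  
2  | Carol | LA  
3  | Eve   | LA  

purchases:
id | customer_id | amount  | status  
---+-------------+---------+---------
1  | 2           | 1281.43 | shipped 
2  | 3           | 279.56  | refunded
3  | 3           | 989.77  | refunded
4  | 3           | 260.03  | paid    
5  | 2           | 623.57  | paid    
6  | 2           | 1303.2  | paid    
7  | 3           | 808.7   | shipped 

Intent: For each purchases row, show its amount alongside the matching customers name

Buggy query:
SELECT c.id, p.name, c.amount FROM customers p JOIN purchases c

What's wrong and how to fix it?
Bug: JOIN with no ON clause produces a cartesian product; every purchases row pairs with every customers row

Fix: Specify the join condition linking the foreign key to the parent id

Corrected query:
SELECT c.id, p.name, c.amount FROM customers p JOIN purchases c ON c.customer_id = p.id

Result:
id | name  | amount 
---+-------+--------
1  | Carol | 1281.43
2  | Eve   | 279.56 
3  | Eve   | 989.77 
4  | Eve   | 260.03 
5  | Carol | 623.57 
6  | Carol | 1303.2 
7  | Eve   | 808.7  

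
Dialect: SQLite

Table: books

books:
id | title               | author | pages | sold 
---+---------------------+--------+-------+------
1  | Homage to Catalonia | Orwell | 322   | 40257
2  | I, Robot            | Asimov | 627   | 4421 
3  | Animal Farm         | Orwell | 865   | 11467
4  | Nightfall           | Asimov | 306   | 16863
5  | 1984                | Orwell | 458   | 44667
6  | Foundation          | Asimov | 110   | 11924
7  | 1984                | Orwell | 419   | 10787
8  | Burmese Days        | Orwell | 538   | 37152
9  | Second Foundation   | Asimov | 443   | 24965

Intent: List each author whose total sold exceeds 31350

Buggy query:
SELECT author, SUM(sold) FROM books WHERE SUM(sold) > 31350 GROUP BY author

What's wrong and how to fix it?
Bug: WHERE runs before GROUP BY, so aggregates aren't available there

Fix: Move the aggregate condition to a HAVING clause

Corrected query:
SELECT author, SUM(sold) FROM books GROUP BY author HAVING SUM(sold) > 31350

Result:
author | SUM(sold)
-------+----------
Asimov | 58173    
Orwell | 144330   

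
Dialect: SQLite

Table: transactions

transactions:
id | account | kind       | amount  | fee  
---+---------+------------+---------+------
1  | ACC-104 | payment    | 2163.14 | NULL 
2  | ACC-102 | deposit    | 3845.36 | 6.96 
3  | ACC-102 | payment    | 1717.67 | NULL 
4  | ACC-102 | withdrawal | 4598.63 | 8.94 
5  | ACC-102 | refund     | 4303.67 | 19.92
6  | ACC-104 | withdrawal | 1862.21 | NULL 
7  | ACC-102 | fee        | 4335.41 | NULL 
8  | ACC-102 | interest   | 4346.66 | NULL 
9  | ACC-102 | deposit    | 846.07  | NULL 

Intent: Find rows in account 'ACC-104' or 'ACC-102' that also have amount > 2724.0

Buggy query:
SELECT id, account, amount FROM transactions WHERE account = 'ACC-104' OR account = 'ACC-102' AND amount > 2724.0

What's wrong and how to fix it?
Bug: AND binds tighter than OR, so this parses as account = 'ACC-104' OR (account = 'ACC-102' AND amount > 2724.0)

Fix: Group the OR with parentheses (or use IN), then AND the threshold

Corrected query:
SELECT id, account, amount FROM transactions WHERE (account = 'ACC-104' OR account = 'ACC-102') AND amount > 2724.0

Result:
id | account | amount 
---+---------+--------
2  | ACC-102 | 3845.36
4  | ACC-102 | 4598.63
5  | ACC-102 | 4303.67
7  | ACC-102 | 4335.41
8  | ACC-102 | 4346.66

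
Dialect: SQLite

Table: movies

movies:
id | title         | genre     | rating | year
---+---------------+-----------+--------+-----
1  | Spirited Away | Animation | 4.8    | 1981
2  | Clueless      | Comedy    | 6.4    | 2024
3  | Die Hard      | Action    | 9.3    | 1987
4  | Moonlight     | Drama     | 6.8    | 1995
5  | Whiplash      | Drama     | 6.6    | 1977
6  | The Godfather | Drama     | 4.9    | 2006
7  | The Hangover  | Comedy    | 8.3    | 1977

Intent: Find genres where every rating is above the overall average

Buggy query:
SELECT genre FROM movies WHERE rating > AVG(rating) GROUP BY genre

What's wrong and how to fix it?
Bug: WHERE evaluates per row before aggregation, so AVG() is unavailable

Fix: Use a subquery for AVG and a HAVING MIN(...) filter so the condition holds for every row in the group

Corrected query:
SELECT genre FROM movies GROUP BY genre HAVING MIN(rating) > (SELECT AVG(rating) FROM movies)

Result:
genre 
------
Action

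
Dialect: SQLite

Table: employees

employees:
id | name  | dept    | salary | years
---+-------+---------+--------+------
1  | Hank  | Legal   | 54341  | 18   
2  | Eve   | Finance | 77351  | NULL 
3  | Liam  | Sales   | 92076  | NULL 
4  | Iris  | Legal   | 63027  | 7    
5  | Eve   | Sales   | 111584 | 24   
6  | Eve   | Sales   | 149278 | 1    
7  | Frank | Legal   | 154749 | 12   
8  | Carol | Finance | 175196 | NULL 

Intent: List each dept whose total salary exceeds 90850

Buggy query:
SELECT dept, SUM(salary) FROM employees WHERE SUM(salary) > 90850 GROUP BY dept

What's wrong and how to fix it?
Bug: Aggregate functions cannot appear in a WHERE clause

Fix: Use HAVING (which filters groups after aggregation) instead of WHERE

Corrected query:
SELECT dept, SUM(salary) FROM employees GROUP BY dept HAVING SUM(salary) > 90850

Result:
dept    | SUM(salary)
--------+------------
Finance | 252547     
Legal   | 272117     
Sales   | 352938     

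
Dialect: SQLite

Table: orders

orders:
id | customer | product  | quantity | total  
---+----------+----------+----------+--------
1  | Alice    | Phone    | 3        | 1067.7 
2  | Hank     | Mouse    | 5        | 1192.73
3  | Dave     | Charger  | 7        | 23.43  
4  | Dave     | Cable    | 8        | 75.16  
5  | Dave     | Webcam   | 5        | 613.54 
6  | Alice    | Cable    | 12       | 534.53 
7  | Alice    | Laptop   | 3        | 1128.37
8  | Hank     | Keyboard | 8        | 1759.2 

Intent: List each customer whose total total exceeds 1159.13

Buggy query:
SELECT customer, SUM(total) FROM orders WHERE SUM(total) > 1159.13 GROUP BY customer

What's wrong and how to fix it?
Bug: Aggregate functions cannot appear in a WHERE clause

Fix: Use HAVING (which filters groups after aggregation) instead of WHERE

Corrected query:
SELECT customer, SUM(total) FROM orders GROUP BY customer HAVING SUM(total) > 1159.13

Result:
customer | SUM(total)
---------+-----------
Alice    | 2730.6    
Hank     | 2951.93   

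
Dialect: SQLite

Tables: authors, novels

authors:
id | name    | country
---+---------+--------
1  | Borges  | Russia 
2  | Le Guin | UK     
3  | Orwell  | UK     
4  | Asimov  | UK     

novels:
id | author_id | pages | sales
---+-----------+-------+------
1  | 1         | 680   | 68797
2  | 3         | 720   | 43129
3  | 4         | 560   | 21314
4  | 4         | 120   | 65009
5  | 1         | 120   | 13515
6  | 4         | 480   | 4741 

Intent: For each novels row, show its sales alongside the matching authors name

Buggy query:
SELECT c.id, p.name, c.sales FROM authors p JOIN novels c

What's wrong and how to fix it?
Bug: JOIN with no ON clause produces a cartesian product; every novels row pairs with every authors row

Fix: Specify the join condition linking the foreign key to the parent id

Corrected query:
SELECT c.id, p.name, c.sales FROM authors p JOIN novels c ON c.author_id = p.id

Result:
id | name   | sales
---+--------+------
1  | Borges | 68797
2  | Orwell | 43129
3  | Asimov | 21314
4  | Asimov | 65009
5  | Borges | 13515
6  | Asimov | 4741 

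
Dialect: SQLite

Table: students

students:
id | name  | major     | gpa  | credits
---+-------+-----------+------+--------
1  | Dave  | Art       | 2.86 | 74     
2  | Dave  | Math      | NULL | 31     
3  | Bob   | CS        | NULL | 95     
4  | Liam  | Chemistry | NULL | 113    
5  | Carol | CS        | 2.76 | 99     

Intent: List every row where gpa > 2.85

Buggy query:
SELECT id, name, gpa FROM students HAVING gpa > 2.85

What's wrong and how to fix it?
Bug: This is a non-aggregate query (no GROUP BY, no aggregates), so in SQLite the HAVING clause is invalid here; a row-level condition belongs in WHERE

Fix: Use WHERE for row-level filtering

Corrected query:
SELECT id, name, gpa FROM students WHERE gpa > 2.85

Result:
id | name | gpa 
---+------+-----
1  | Dave | 2.86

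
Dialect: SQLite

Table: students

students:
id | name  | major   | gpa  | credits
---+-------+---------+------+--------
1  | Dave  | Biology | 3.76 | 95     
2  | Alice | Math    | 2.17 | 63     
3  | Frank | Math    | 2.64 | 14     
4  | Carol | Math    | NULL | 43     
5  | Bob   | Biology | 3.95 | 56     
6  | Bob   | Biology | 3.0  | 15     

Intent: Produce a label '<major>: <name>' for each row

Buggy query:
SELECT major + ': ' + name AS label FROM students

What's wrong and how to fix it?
Bug: SQLite uses || for string concatenation; + coerces text to numbers (yielding 0)

Fix: Replace + with || to concatenate text

Corrected query:
SELECT major || ': ' || name AS label FROM students

Result:
label        
-------------
Biology: Dave
Math: Alice  
Math: Frank  
Math: Carol  
Biology: Bob 
Biology: Bob 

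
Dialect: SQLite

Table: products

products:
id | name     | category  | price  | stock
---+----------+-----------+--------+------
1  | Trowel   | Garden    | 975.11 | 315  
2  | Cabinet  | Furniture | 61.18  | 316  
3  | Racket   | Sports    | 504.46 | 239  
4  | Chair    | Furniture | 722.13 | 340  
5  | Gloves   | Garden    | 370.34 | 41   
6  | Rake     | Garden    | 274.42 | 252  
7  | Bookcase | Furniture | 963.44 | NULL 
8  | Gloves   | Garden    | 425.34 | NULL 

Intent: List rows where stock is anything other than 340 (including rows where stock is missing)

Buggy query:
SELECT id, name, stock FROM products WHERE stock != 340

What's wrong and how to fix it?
Bug: 'stock != 340' is unknown when stock is NULL, so NULL rows are silently excluded

Fix: Handle NULL separately with IS NULL alongside the inequality

Corrected query:
SELECT id, name, stock FROM products WHERE stock != 340 OR stock IS NULL

Result:
id | name     | stock
---+----------+------
1  | Trowel   | 315  
2  | Cabinet  | 316  
3  | Racket   | 239  
5  | Gloves   | 41   
6  | Rake     | 252  
7  | Bookcase | NULL 
8  | Gloves   | NULL 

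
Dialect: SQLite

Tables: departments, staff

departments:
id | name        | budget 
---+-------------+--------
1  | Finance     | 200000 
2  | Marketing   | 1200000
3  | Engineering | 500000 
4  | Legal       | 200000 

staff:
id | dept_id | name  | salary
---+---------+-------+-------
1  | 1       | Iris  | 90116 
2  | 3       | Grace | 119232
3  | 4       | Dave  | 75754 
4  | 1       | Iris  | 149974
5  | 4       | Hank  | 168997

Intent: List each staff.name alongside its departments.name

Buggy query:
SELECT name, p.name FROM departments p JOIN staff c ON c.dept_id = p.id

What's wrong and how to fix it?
Bug: 'name' exists in both joined tables, so the database can't tell which one is meant

Fix: Qualify the column with its table alias (c.name)

Corrected query:
SELECT c.name, p.name FROM departments p JOIN staff c ON c.dept_id = p.id

Result:
name  | name       
------+------------
Iris  | Finance    
Grace | Engineering
Dave  | Legal      
Iris  | Finance    
Hank  | Legal      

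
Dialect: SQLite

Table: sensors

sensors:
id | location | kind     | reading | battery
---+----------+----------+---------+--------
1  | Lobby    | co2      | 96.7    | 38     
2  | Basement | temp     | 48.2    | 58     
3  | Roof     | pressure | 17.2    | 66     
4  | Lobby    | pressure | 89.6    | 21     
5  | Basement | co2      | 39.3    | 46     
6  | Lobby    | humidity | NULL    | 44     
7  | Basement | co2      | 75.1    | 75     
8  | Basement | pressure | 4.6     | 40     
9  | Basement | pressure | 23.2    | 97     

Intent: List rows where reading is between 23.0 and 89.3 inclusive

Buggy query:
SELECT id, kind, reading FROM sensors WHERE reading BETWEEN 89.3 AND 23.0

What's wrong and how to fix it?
Bug: The bounds are reversed; BETWEEN a AND b requires a <= b to match anything

Fix: Swap the bounds so the smaller value comes first

Corrected query:
SELECT id, kind, reading FROM sensors WHERE reading BETWEEN 23.0 AND 89.3

Result:
id | kind     | reading
---+----------+--------
2  | temp     | 48.2   
5  | co2      | 39.3   
7  | co2      | 75.1   
9  | pressure | 23.2   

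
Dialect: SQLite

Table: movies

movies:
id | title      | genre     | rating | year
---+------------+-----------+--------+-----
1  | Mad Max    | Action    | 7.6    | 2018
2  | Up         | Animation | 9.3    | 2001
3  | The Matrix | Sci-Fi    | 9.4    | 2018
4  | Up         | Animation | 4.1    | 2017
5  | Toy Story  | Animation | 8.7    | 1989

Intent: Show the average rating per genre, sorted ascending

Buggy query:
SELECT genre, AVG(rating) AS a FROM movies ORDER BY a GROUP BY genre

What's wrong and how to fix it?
Bug: GROUP BY must precede ORDER BY

Fix: Reorder: SELECT … FROM … GROUP BY … ORDER BY …

Corrected query:
SELECT genre, AVG(rating) AS a FROM movies GROUP BY genre ORDER BY a

Result:
genre     | a       
----------+---------
Animation | 7.366667
Action    | 7.6     
Sci-Fi    | 9.4     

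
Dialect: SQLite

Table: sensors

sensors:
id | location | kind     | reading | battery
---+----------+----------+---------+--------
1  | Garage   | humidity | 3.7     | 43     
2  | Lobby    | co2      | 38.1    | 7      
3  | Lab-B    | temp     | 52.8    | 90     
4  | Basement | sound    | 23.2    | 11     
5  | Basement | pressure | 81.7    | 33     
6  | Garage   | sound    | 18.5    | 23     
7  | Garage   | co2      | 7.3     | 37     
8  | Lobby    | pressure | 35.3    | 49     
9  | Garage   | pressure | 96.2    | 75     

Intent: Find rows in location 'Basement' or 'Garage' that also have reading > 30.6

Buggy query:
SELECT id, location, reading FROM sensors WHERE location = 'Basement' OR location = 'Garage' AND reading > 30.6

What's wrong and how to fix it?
Bug: Without parentheses, AND is evaluated before OR, so the reading filter only applies to the 'Garage' branch

Fix: Group the OR with parentheses (or use IN), then AND the threshold

Corrected query:
SELECT id, location, reading FROM sensors WHERE (location = 'Basement' OR location = 'Garage') AND reading > 30.6

Result:
id | location | reading
---+----------+--------
5  | Basement | 81.7   
9  | Garage   | 96.2   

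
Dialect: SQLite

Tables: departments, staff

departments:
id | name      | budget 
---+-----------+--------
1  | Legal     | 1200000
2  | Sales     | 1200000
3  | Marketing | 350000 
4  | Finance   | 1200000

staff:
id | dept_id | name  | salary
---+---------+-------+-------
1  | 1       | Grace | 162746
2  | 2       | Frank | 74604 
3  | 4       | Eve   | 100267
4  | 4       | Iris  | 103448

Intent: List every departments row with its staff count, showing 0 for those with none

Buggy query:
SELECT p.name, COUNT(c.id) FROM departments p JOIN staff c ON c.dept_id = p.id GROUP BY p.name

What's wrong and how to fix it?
Bug: An inner join excludes parents with zero children

Fix: Use LEFT JOIN so parents without children still appear (COUNT(c.id) gives 0)

Corrected query:
SELECT p.name, COUNT(c.id) FROM departments p LEFT JOIN staff c ON c.dept_id = p.id GROUP BY p.name

Result:
name      | COUNT(c.id)
----------+------------
Finance   | 2          
Legal     | 1          
Marketing | 0          
Sales     | 1          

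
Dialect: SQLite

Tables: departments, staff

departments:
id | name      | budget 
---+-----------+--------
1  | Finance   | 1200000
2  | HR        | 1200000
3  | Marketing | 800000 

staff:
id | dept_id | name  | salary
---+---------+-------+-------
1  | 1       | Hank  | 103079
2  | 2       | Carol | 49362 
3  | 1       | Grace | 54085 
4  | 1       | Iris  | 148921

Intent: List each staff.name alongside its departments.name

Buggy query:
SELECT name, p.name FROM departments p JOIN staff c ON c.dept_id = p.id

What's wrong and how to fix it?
Bug: 'name' exists in both joined tables, so the database can't tell which one is meant

Fix: Qualify the column with its table alias (c.name)

Corrected query:
SELECT c.name, p.name FROM departments p JOIN staff c ON c.dept_id = p.id

Result:
name  | name   
------+--------
Hank  | Finance
Carol | HR     
Grace | Finance
Iris  | Finance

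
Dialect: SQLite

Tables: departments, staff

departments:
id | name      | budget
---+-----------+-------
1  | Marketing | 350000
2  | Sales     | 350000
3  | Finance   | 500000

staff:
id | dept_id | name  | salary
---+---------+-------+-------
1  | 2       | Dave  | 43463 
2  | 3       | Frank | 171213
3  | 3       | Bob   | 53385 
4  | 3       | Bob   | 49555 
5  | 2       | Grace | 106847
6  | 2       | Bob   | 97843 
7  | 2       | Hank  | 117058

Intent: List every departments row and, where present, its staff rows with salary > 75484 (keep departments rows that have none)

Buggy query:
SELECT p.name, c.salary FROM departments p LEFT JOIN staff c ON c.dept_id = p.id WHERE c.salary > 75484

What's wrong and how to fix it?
Bug: Filtering c.salary in WHERE discards the NULL rows produced by LEFT JOIN, turning it into an inner join

Fix: Put 'c.salary > 75484' in the JOIN's ON clause instead of WHERE

Corrected query:
SELECT p.name, c.salary FROM departments p LEFT JOIN staff c ON c.dept_id = p.id AND c.salary > 75484

Result:
name      | salary
----------+-------
Marketing | NULL  
Sales     | 97843 
Sales     | 106847
Sales     | 117058
Finance   | 171213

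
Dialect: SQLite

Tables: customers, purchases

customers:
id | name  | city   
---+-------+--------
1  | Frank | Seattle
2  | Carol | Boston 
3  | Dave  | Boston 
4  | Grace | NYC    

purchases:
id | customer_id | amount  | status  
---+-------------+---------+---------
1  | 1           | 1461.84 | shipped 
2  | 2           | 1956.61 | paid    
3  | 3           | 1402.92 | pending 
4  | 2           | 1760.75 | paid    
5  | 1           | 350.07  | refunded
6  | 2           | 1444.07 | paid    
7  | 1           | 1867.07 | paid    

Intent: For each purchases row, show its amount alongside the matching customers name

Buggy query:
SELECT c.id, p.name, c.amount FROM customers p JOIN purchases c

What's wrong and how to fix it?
Bug: Missing join condition: each purchases row is matched to all customers rows instead of just its own

Fix: Add ON c.customer_id = p.id to the JOIN

Corrected query:
SELECT c.id, p.name, c.amount FROM customers p JOIN purchases c ON c.customer_id = p.id

Result:
id | name  | amount 
---+-------+--------
1  | Frank | 1461.84
2  | Carol | 1956.61
3  | Dave  | 1402.92
4  | Carol | 1760.75
5  | Frank | 350.07 
6  | Carol | 1444.07
7  | Frank | 1867.07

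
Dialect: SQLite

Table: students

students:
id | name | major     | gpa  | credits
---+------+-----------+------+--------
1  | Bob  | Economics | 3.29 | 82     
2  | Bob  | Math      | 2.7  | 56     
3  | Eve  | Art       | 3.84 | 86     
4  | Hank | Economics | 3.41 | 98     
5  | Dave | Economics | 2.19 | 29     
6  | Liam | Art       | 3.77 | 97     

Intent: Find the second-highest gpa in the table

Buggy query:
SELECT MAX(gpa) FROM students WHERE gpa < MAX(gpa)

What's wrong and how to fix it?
Bug: The inner MAX is an aggregate inside WHERE, which is not allowed

Fix: Put the inner MAX in a scalar subquery

Corrected query:
SELECT MAX(gpa) FROM students WHERE gpa < (SELECT MAX(gpa) FROM students)

Result:
MAX(gpa)
--------
3.77    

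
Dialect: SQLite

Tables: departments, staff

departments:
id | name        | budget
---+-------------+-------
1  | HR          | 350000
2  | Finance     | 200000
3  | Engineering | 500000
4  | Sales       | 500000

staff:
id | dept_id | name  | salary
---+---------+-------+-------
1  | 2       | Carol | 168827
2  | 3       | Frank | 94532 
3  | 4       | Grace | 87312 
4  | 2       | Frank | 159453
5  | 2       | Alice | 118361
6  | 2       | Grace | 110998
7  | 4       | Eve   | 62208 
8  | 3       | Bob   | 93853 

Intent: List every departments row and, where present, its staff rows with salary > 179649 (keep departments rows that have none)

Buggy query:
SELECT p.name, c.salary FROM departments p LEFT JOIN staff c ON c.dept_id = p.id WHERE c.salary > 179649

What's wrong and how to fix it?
Bug: A WHERE condition on the right-hand table after LEFT JOIN drops unmatched parents

Fix: Move the right-table condition into the ON clause so unmatched parents are kept

Corrected query:
SELECT p.name, c.salary FROM departments p LEFT JOIN staff c ON c.dept_id = p.id AND c.salary > 179649

Result:
name        | salary
------------+-------
HR          | NULL  
Finance     | NULL  
Engineering | NULL  
Sales       | NULL  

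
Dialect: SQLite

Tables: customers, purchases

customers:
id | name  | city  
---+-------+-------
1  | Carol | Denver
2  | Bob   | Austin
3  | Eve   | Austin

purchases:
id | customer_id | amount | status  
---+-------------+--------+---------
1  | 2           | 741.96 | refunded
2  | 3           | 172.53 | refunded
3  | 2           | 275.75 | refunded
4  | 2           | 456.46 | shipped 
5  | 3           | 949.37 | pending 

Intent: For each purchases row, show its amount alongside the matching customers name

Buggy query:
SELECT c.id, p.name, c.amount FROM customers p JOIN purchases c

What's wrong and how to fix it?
Bug: Missing join condition: each purchases row is matched to all customers rows instead of just its own

Fix: Specify the join condition linking the foreign key to the parent id

Corrected query:
SELECT c.id, p.name, c.amount FROM customers p JOIN purchases c ON c.customer_id = p.id

Result:
id | name | amount
---+------+-------
1  | Bob  | 741.96
2  | Eve  | 172.53
3  | Bob  | 275.75
4  | Bob  | 456.46
5  | Eve  | 949.37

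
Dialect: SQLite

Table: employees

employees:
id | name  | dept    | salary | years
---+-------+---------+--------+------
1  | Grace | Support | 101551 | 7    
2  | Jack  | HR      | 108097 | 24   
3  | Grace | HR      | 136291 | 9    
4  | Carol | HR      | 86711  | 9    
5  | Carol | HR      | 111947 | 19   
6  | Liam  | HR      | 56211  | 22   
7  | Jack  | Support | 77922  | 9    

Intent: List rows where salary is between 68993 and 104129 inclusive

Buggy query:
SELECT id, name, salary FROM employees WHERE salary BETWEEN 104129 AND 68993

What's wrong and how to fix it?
Bug: BETWEEN expects the lower bound first; with 104129 AND 68993 the range is empty

Fix: Swap the bounds so the smaller value comes first

Corrected query:
SELECT id, name, salary FROM employees WHERE salary BETWEEN 68993 AND 104129

Result:
id | name  | salary
---+-------+-------
1  | Grace | 101551
4  | Carol | 86711 
7  | Jack  | 77922 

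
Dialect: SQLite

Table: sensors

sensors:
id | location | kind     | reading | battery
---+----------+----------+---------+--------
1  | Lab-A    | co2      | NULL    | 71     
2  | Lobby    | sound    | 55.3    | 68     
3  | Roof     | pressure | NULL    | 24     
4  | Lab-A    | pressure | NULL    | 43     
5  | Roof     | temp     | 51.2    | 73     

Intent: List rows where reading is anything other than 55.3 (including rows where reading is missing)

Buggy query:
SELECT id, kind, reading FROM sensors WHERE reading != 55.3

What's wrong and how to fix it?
Bug: 'reading != 55.3' is unknown when reading is NULL, so NULL rows are silently excluded

Fix: Add an explicit OR reading IS NULL to include the missing-value rows

Corrected query:
SELECT id, kind, reading FROM sensors WHERE reading != 55.3 OR reading IS NULL

Result:
id | kind     | reading
---+----------+--------
1  | co2      | NULL   
3  | pressure | NULL   
4  | pressure | NULL   
5  | temp     | 51.2   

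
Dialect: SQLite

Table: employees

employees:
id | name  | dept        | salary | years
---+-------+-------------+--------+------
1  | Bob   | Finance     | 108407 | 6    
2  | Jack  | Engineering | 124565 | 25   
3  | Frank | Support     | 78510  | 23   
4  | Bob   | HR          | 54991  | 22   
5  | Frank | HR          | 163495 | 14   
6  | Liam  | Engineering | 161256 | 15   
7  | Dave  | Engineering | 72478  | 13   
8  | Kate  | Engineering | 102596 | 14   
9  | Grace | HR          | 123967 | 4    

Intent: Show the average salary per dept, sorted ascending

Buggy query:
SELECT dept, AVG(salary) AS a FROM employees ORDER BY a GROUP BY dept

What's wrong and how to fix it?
Bug: ORDER BY appears before GROUP BY; SQL clause order requires GROUP BY first

Fix: Reorder: SELECT … FROM … GROUP BY … ORDER BY …

Corrected query:
SELECT dept, AVG(salary) AS a FROM employees GROUP BY dept ORDER BY a

Result:
dept        | a        
------------+----------
Support     | 78510    
Finance     | 108407   
HR          | 114151   
Engineering | 115223.75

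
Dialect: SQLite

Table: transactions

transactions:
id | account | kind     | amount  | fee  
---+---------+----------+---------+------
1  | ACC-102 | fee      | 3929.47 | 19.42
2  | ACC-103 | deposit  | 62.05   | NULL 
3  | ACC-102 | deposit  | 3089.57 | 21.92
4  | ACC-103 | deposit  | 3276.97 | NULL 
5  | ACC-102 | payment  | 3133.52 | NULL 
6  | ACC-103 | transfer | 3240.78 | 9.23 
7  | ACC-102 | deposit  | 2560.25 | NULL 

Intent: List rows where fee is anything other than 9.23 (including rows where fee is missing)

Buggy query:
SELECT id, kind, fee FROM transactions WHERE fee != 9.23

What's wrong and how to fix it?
Bug: Inequality against NULL is unknown, not true; rows with NULL are dropped

Fix: Add an explicit OR fee IS NULL to include the missing-value rows

Corrected query:
SELECT id, kind, fee FROM transactions WHERE fee != 9.23 OR fee IS NULL

Result:
id | kind    | fee  
---+---------+------
1  | fee     | 19.42
2  | deposit | NULL 
3  | deposit | 21.92
4  | deposit | NULL 
5  | payment | NULL 
7  | deposit | NULL 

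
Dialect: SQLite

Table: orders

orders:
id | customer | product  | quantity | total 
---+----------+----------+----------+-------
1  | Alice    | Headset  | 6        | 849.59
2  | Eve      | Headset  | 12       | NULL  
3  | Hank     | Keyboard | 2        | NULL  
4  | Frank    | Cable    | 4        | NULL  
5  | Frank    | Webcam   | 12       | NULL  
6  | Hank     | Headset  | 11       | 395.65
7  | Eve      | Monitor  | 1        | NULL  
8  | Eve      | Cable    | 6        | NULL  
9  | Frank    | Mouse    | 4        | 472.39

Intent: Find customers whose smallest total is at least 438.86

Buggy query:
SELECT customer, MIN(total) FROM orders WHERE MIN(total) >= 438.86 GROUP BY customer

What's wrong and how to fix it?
Bug: MIN() in WHERE is a misuse of aggregate

Fix: Use HAVING for the per-group MIN condition

Corrected query:
SELECT customer, MIN(total) FROM orders GROUP BY customer HAVING MIN(total) >= 438.86

Result:
customer | MIN(total)
---------+-----------
Alice    | 849.59    
Frank    | 472.39    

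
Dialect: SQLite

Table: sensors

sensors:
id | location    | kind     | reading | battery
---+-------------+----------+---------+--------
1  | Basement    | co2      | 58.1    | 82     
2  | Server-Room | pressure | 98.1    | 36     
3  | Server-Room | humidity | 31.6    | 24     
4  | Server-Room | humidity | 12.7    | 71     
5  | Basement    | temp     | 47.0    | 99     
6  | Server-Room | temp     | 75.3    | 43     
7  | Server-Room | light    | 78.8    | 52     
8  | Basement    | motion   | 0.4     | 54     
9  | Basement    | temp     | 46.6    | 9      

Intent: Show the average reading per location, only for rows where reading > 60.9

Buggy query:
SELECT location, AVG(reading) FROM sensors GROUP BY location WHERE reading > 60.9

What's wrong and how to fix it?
Bug: Row-level WHERE must come before GROUP BY in the clause order

Fix: Move the WHERE clause before GROUP BY

Corrected query:
SELECT location, AVG(reading) FROM sensors WHERE reading > 60.9 GROUP BY location

Result:
location    | AVG(reading)
------------+-------------
Server-Room | 84.066667   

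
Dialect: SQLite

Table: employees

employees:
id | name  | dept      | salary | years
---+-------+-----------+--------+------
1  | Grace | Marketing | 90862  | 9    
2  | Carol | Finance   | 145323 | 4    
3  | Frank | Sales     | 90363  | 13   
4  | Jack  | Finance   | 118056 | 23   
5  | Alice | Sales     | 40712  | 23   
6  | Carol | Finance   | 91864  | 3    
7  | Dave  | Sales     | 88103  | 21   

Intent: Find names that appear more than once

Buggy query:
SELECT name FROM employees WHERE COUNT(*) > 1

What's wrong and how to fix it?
Bug: COUNT(*) is an aggregate and cannot be used in WHERE

Fix: GROUP BY name, then filter groups with HAVING COUNT(*) > 1

Corrected query:
SELECT name FROM employees GROUP BY name HAVING COUNT(*) > 1

Result:
name 
-----
Carol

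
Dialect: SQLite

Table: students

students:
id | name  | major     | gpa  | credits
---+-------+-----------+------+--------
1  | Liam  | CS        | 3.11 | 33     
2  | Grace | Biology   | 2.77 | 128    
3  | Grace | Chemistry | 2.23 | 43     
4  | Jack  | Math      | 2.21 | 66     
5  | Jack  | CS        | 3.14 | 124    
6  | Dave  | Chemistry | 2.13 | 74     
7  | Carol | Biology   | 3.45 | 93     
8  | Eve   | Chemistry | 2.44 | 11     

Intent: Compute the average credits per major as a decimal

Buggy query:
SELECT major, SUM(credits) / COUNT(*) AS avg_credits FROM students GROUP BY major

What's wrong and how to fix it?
Bug: SUM(credits) and COUNT(*) are both integers; the division truncates the fractional part

Fix: Multiply by 1.0 (or CAST to REAL) to force floating-point division

Corrected query:
SELECT major, SUM(credits) * 1.0 / COUNT(*) AS avg_credits FROM students GROUP BY major

Result:
major     | avg_credits
----------+------------
Biology   | 110.5      
CS        | 78.5       
Chemistry | 42.666667  
Math      | 66         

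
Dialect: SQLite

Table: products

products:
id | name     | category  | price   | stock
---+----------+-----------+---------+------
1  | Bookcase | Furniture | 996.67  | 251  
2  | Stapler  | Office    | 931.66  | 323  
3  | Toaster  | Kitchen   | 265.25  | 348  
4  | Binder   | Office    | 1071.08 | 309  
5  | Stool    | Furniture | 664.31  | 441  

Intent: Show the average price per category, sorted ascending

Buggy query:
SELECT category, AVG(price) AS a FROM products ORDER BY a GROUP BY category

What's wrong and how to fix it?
Bug: GROUP BY must precede ORDER BY

Fix: Move ORDER BY to the end, after GROUP BY

Corrected query:
SELECT category, AVG(price) AS a FROM products GROUP BY category ORDER BY a

Result:
category  | a      
----------+--------
Kitchen   | 265.25 
Furniture | 830.49 
Office    | 1001.37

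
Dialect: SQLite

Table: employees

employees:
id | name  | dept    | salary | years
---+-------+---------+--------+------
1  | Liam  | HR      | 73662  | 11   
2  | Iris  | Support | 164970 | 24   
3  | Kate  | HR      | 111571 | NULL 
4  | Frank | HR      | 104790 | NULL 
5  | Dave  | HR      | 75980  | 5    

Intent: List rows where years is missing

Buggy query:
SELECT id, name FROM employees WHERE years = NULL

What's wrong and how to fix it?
Bug: Comparing to NULL with '=' never matches; NULL = NULL is unknown, not true

Fix: Replace '= NULL' with 'IS NULL'

Corrected query:
SELECT id, name FROM employees WHERE years IS NULL

Result:
id | name 
---+------
3  | Kate 
4  | Frank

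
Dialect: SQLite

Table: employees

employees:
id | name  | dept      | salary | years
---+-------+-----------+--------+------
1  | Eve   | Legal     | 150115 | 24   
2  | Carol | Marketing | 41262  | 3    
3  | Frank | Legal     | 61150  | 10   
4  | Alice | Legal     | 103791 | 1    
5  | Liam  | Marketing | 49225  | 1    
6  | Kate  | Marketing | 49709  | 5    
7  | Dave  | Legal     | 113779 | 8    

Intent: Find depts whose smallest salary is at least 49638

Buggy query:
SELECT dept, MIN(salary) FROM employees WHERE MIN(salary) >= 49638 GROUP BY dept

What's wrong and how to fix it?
Bug: MIN() in WHERE is a misuse of aggregate

Fix: Replace WHERE with HAVING after the GROUP BY

Corrected query:
SELECT dept, MIN(salary) FROM employees GROUP BY dept HAVING MIN(salary) >= 49638

Result:
dept  | MIN(salary)
------+------------
Legal | 61150      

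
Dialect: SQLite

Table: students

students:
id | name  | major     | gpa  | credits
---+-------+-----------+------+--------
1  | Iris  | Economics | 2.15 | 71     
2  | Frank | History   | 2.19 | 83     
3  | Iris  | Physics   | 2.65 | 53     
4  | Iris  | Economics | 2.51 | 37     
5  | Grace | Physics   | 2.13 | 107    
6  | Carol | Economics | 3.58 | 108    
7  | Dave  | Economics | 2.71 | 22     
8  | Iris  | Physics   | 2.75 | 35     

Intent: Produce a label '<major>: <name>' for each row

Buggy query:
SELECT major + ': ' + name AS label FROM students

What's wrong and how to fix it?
Bug: SQLite uses || for string concatenation; + coerces text to numbers (yielding 0)

Fix: Replace + with || to concatenate text

Corrected query:
SELECT major || ': ' || name AS label FROM students

Result:
label           
----------------
Economics: Iris 
History: Frank  
Physics: Iris   
Economics: Iris 
Physics: Grace  
Economics: Carol
Economics: Dave 
Physics: Iris   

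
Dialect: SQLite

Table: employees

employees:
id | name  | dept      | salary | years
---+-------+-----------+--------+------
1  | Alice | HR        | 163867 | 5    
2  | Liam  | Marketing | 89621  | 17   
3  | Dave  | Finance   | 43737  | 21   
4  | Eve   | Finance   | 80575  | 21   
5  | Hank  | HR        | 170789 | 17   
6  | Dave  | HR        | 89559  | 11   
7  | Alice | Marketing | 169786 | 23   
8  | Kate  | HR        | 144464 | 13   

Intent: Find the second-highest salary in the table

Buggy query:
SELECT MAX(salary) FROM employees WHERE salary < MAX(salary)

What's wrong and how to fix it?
Bug: MAX(salary) on the right of the comparison is an aggregate-in-WHERE error

Fix: Compute the overall MAX in a subquery, then take MAX of rows below it

Corrected query:
SELECT MAX(salary) FROM employees WHERE salary < (SELECT MAX(salary) FROM employees)

Result:
MAX(salary)
-----------
169786     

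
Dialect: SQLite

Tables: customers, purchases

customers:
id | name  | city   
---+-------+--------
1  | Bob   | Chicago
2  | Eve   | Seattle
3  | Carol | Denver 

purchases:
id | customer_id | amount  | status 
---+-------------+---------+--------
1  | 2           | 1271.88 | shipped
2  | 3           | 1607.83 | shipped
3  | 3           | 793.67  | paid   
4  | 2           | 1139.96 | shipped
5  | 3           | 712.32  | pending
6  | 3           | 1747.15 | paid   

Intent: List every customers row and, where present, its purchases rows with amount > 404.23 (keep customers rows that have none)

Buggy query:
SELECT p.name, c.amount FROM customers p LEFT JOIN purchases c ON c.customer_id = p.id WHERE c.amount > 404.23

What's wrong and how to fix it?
Bug: Filtering c.amount in WHERE discards the NULL rows produced by LEFT JOIN, turning it into an inner join

Fix: Put 'c.amount > 404.23' in the JOIN's ON clause instead of WHERE

Corrected query:
SELECT p.name, c.amount FROM customers p LEFT JOIN purchases c ON c.customer_id = p.id AND c.amount > 404.23

Result:
name  | amount 
------+--------
Bob   | NULL   
Eve   | 1139.96
Eve   | 1271.88
Carol | 712.32 
Carol | 793.67 
Carol | 1607.83
Carol | 1747.15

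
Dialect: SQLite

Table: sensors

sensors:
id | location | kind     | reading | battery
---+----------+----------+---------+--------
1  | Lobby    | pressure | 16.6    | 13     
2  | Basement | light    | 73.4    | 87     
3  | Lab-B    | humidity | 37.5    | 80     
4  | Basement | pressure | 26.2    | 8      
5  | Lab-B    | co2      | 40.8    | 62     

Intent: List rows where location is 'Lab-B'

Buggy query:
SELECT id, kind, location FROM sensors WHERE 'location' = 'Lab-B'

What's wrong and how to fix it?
Bug: Single quotes denote string literals in SQL; the column name is being compared as a constant string

Fix: Reference the column as location without single quotes

Corrected query:
SELECT id, kind, location FROM sensors WHERE location = 'Lab-B'

Result:
id | kind     | location
---+----------+---------
3  | humidity | Lab-B   
5  | co2      | Lab-B   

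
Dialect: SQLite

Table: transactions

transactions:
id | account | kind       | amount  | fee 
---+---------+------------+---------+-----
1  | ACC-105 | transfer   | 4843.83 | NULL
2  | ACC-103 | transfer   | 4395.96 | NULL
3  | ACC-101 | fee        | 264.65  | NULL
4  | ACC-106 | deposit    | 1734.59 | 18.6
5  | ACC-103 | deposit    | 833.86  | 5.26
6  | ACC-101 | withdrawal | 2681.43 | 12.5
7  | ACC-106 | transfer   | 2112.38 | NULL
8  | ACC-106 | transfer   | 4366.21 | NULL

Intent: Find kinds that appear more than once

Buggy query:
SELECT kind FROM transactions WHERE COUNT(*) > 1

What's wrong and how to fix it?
Bug: WHERE can't reference COUNT(*); aggregates are computed after WHERE

Fix: Group first, then use HAVING for the count condition

Corrected query:
SELECT kind FROM transactions GROUP BY kind HAVING COUNT(*) > 1

Result:
kind    
--------
deposit 
transfer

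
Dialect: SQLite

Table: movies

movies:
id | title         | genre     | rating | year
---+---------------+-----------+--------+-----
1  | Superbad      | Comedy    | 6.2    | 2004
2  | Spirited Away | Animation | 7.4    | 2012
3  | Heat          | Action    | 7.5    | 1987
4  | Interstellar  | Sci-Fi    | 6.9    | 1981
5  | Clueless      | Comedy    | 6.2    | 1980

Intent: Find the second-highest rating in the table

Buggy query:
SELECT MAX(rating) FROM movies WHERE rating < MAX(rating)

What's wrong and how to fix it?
Bug: The inner MAX is an aggregate inside WHERE, which is not allowed

Fix: Put the inner MAX in a scalar subquery

Corrected query:
SELECT MAX(rating) FROM movies WHERE rating < (SELECT MAX(rating) FROM movies)

Result:
MAX(rating)
-----------
7.4        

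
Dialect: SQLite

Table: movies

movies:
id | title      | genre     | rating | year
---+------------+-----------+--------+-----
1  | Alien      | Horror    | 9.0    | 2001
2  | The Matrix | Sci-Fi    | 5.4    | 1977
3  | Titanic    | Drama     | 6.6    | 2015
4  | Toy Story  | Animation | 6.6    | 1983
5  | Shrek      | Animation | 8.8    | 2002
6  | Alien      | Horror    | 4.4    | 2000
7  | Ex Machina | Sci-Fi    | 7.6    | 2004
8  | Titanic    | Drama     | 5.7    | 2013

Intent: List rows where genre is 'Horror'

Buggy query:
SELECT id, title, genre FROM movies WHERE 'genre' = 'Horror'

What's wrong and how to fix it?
Bug: 'genre' in single quotes is a string literal, not the column; the comparison is literal-vs-literal and never true

Fix: Remove the quotes around the column name (or use double quotes for an identifier)

Corrected query:
SELECT id, title, genre FROM movies WHERE genre = 'Horror'

Result:
id | title | genre 
---+-------+-------
1  | Alien | Horror
6  | Alien | Horror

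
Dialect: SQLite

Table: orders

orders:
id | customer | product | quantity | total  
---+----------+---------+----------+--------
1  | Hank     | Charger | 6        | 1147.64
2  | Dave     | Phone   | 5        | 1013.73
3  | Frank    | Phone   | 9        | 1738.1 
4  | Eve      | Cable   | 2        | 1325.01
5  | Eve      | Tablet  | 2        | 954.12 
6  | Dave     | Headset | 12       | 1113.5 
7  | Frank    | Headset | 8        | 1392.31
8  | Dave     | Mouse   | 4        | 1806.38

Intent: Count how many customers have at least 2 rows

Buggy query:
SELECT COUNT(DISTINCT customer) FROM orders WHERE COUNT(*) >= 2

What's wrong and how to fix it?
Bug: COUNT(*) cannot appear in WHERE; the per-group count doesn't exist yet

Fix: Group first with HAVING COUNT(*) >= 2, then COUNT the resulting groups

Corrected query:
SELECT COUNT(*) FROM (SELECT customer FROM orders GROUP BY customer HAVING COUNT(*) >= 2)

Result:
COUNT(*)
--------
3       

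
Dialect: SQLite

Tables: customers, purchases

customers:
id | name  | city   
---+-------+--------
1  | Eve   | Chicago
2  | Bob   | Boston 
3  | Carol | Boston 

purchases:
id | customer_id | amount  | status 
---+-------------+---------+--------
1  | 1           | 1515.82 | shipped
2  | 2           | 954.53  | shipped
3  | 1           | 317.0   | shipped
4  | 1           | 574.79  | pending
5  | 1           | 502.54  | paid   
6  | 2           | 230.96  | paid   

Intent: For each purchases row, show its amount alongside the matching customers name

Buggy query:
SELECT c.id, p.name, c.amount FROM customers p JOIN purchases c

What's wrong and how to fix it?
Bug: JOIN with no ON clause produces a cartesian product; every purchases row pairs with every customers row

Fix: Specify the join condition linking the foreign key to the parent id

Corrected query:
SELECT c.id, p.name, c.amount FROM customers p JOIN purchases c ON c.customer_id = p.id

Result:
id | name | amount 
---+------+--------
1  | Eve  | 1515.82
2  | Bob  | 954.53 
3  | Eve  | 317    
4  | Eve  | 574.79 
5  | Eve  | 502.54 
6  | Bob  | 230.96 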